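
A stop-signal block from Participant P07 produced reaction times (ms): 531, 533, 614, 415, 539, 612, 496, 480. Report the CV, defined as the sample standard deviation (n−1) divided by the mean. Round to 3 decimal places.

0.126

n = 8, Σ = 4220, M = 527.5000
Σ(x−M)² = 30702.000; s = √(30702.000/7) = 66.2269
CV = 66.2269 / 527.5000 = 0.12555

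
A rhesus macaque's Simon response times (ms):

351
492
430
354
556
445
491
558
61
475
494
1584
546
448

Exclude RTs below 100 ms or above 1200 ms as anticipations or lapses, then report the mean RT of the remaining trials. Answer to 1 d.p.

470.0 ms

Excluded: 61, 1584
Retained (n=12): Σ = 5640
Mean = 5640/12 = 470.0000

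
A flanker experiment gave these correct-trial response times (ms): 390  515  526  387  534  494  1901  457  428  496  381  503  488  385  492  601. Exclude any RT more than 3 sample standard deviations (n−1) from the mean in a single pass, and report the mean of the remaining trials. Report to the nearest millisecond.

n = 16, ΣRT = 8978, M = 561.125
Σ(x−M)² = 1974835.75; s = √(1974835.75/15) = 362.844
Cutoffs: 561.125 ± 3·362.844 → [-527.4, 1649.7]
Outside: 1901 → excluded.
Retained (n=15): Σ = 7077, mean = 7077/15 = 471.800

472 ms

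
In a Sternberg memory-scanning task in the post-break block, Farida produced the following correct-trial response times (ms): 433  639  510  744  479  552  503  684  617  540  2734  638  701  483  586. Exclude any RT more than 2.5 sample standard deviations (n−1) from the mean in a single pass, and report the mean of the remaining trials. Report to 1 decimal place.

n = 15, ΣRT = 10843, M = 722.867
Σ(x−M)² = 4448587.73; s = √(4448587.73/14) = 563.699
Cutoffs: 722.867 ± 2.5·563.699 → [-686.4, 2132.1]
Outside: 2734 → excluded.
Retained (n=14): Σ = 8109, mean = 8109/14 = 579.214

579.2 ms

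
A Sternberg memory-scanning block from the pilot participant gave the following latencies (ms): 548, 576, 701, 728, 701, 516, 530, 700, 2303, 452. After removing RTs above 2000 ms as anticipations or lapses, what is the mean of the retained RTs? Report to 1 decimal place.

605.8 ms

Excluded: 2303
Retained (n=9): Σ = 5452
Mean = 5452/9 = 605.7778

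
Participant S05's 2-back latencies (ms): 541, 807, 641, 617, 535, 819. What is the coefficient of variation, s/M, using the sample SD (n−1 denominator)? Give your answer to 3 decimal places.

n = 6, Σ = 3960, M = 660.0000
Σ(x−M)² = 78886.000; s = √(78886.000/5) = 125.6073
CV = 125.6073 / 660.0000 = 0.19031

0.190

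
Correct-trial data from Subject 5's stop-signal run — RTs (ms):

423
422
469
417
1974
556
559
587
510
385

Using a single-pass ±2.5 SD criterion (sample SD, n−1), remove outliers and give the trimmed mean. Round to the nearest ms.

n = 10, ΣRT = 6302, M = 630.200
Σ(x−M)² = 2050529.60; s = √(2050529.60/9) = 477.322
Cutoffs: 630.200 ± 2.5·477.322 → [-563.1, 1823.5]
Outside: 1974 → excluded.
Retained (n=9): Σ = 4328, mean = 4328/9 = 480.889

481 ms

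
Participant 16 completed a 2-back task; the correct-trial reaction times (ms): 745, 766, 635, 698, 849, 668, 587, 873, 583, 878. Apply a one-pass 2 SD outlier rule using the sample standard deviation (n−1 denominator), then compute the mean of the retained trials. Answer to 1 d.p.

n = 10, ΣRT = 7282, M = 728.200
Σ(x−M)² = 113953.60; s = √(113953.60/9) = 112.523
Cutoffs: 728.200 ± 2·112.523 → [503.2, 953.2]
No RTs fall outside the cutoffs; all 10 retained. Mean = 7282/10 = 728.200

728.2 ms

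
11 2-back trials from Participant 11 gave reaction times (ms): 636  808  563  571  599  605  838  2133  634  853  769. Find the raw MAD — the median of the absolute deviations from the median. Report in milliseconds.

73 ms

Sorted: 563, 571, 599, 605, 634, 636, 769, 808, 838, 853, 2133 → median = 636
|x − 636|: 0, 172, 73, 65, 37, 31, 202, 1497, 2, 217, 133
Sorted deviations: 0, 2, 31, 37, 65, 73, 133, 172, 202, 217, 1497 → MAD = 73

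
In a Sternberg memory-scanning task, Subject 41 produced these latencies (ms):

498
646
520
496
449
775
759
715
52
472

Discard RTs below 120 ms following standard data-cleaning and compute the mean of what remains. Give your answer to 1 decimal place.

Excluded: 52
Retained (n=9): Σ = 5330
Mean = 5330/9 = 592.2222

592.2 ms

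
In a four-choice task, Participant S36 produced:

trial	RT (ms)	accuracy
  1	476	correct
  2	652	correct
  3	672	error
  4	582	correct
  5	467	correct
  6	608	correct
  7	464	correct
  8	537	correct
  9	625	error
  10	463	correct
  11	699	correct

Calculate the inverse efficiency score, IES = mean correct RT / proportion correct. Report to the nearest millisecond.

Correct trials (n=9): 476, 652, 582, 467, 608, 464, 537, 463, 699
Mean correct RT = 4948/9 = 549.7778 ms
Proportion correct = 9/11
IES = 549.7778 / (9/11) = 671.951 ms

672 ms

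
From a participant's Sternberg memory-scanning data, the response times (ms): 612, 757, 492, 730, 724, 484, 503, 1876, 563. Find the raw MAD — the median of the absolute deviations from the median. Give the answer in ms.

Sorted: 484, 492, 503, 563, 612, 724, 730, 757, 1876 → median = 612
|x − 612|: 0, 145, 120, 118, 112, 128, 109, 1264, 49
Sorted deviations: 0, 49, 109, 112, 118, 120, 128, 145, 1264 → MAD = 118

118 ms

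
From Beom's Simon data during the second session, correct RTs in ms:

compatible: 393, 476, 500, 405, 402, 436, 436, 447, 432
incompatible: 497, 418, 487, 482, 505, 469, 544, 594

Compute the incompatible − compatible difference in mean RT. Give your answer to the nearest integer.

M(compatible) = 3927/9 = 436.333
M(incompatible) = 3996/8 = 499.500
Difference = 499.500 − 436.333 = 63.167 ms

63 ms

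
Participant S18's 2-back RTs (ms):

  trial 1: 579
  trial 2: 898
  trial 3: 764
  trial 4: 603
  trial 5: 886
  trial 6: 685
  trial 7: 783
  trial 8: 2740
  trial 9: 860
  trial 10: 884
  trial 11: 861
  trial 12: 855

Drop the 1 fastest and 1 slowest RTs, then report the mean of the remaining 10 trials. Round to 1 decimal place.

807.9 ms

Sorted: 579, 603, 685, 764, 783, 855, 860, 861, 884, 886, 898, 2740
Drop lowest 1 (579) and highest 1 (2740)
Remaining (n=10): Σ = 8079, mean = 8079/10 = 807.900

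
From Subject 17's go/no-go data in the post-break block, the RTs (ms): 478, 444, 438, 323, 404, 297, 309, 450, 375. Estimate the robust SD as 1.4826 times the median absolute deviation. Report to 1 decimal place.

Sorted: 297, 309, 323, 375, 404, 438, 444, 450, 478 → median = 404
|x − 404| sorted: 0, 29, 34, 40, 46, 74, 81, 95, 107 → MAD = 46
Robust SD ≈ 1.4826 × 46 = 68.200

68.2 ms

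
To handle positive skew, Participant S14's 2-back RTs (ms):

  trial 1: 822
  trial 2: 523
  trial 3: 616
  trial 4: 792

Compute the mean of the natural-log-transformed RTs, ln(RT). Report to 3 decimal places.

6.517

ln(RT): 6.7117, 6.2596, 6.4232, 6.6746
Σ ln(RT) = 26.0691
Mean = 26.0691/4 = 6.51728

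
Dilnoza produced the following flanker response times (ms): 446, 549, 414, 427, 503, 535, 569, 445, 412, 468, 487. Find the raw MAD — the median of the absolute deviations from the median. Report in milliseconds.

Sorted: 412, 414, 427, 445, 446, 468, 487, 503, 535, 549, 569 → median = 468
|x − 468|: 22, 81, 54, 41, 35, 67, 101, 23, 56, 0, 19
Sorted deviations: 0, 19, 22, 23, 35, 41, 54, 56, 67, 81, 101 → MAD = 41

41 ms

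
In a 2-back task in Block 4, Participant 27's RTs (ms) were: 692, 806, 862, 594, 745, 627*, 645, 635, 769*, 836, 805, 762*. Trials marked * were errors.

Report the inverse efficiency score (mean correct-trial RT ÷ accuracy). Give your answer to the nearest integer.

981 ms

Correct trials (n=9): 692, 806, 862, 594, 745, 645, 635, 836, 805
Mean correct RT = 6620/9 = 735.5556 ms
Proportion correct = 9/12
IES = 735.5556 / (9/12) = 980.741 ms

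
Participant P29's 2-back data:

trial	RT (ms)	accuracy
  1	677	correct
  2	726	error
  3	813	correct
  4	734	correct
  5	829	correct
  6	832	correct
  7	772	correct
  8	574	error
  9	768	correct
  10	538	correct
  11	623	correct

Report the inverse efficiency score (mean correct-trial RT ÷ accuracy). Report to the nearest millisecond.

Correct trials (n=9): 677, 813, 734, 829, 832, 772, 768, 538, 623
Mean correct RT = 6586/9 = 731.7778 ms
Proportion correct = 9/11
IES = 731.7778 / (9/11) = 894.395 ms

894 ms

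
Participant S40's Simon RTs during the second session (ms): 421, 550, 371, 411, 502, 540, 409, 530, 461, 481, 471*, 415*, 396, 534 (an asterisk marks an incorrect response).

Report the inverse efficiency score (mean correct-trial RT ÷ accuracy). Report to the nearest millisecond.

Correct trials (n=12): 421, 550, 371, 411, 502, 540, 409, 530, 461, 481, 396, 534
Mean correct RT = 5606/12 = 467.1667 ms
Proportion correct = 12/14
IES = 467.1667 / (12/14) = 545.028 ms

545 ms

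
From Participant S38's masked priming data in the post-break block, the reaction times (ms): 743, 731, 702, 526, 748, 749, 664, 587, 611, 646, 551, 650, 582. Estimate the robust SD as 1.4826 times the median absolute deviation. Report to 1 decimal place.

100.8 ms

Sorted: 526, 551, 582, 587, 611, 646, 650, 664, 702, 731, 743, 748, 749 → median = 650
|x − 650| sorted: 0, 4, 14, 39, 52, 63, 68, 81, 93, 98, 99, 99, 124 → MAD = 68
Robust SD ≈ 1.4826 × 68 = 100.817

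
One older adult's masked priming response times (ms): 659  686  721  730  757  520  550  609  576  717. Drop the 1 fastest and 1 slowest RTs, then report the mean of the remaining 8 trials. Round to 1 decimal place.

Sorted: 520, 550, 576, 609, 659, 686, 717, 721, 730, 757
Drop lowest 1 (520) and highest 1 (757)
Remaining (n=8): Σ = 5248, mean = 5248/8 = 656.000

656.0 ms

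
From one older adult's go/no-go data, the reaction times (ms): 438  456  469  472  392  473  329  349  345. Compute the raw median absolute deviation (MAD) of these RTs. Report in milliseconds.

Sorted: 329, 345, 349, 392, 438, 456, 469, 472, 473 → median = 438
|x − 438|: 0, 18, 31, 34, 46, 35, 109, 89, 93
Sorted deviations: 0, 18, 31, 34, 35, 46, 89, 93, 109 → MAD = 35

35 ms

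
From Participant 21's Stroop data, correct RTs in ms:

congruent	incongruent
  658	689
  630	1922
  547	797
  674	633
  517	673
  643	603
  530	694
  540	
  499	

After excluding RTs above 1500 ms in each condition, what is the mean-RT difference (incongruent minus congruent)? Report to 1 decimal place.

incongruent: exclude 1922
M(congruent) = 5238/9 = 582.000
M(incongruent) = 4089/6 = 681.500
Difference = 681.500 − 582.000 = 99.500 ms

99.5 ms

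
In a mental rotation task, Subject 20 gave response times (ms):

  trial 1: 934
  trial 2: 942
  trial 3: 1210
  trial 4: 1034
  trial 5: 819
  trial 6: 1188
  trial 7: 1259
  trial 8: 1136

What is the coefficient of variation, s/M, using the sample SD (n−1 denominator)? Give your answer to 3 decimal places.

n = 8, Σ = 8522, M = 1065.2500
Σ(x−M)² = 172597.500; s = √(172597.500/7) = 157.0248
CV = 157.0248 / 1065.2500 = 0.14741

0.147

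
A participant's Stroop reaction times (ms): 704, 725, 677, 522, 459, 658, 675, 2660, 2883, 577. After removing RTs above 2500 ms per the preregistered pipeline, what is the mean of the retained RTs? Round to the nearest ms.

625 ms

Excluded: 2660, 2883
Retained (n=8): Σ = 4997
Mean = 4997/8 = 624.6250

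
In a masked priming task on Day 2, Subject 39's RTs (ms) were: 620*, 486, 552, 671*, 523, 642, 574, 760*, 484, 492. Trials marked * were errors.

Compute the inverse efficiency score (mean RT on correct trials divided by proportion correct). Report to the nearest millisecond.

Correct trials (n=7): 486, 552, 523, 642, 574, 484, 492
Mean correct RT = 3753/7 = 536.1429 ms
Proportion correct = 7/10
IES = 536.1429 / (7/10) = 765.918 ms

766 ms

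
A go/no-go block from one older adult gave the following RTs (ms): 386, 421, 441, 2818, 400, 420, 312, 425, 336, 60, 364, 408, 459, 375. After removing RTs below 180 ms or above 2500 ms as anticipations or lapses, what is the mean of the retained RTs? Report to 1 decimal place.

Excluded: 60, 2818
Retained (n=12): Σ = 4747
Mean = 4747/12 = 395.5833

395.6 ms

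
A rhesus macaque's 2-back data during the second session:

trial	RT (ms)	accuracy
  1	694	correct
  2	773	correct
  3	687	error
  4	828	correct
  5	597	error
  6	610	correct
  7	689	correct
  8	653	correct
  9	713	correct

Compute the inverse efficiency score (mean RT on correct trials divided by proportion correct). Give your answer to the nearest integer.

Correct trials (n=7): 694, 773, 828, 610, 689, 653, 713
Mean correct RT = 4960/7 = 708.5714 ms
Proportion correct = 7/9
IES = 708.5714 / (7/9) = 911.020 ms

911 ms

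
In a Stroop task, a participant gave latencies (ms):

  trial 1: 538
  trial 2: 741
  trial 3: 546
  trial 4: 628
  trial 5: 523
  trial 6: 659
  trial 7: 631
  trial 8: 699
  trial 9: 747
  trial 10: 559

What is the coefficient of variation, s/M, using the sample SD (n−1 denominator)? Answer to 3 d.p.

n = 10, Σ = 6271, M = 627.1000
Σ(x−M)² = 63542.900; s = √(63542.900/9) = 84.0257
CV = 84.0257 / 627.1000 = 0.13399

0.134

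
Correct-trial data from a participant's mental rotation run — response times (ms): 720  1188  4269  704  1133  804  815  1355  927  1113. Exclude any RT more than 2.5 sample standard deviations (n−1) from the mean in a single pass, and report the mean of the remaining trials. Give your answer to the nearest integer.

n = 10, ΣRT = 13028, M = 1302.800
Σ(x−M)² = 10205295.60; s = √(10205295.60/9) = 1064.858
Cutoffs: 1302.800 ± 2.5·1064.858 → [-1359.3, 3964.9]
Outside: 4269 → excluded.
Retained (n=9): Σ = 8759, mean = 8759/9 = 973.222

973 ms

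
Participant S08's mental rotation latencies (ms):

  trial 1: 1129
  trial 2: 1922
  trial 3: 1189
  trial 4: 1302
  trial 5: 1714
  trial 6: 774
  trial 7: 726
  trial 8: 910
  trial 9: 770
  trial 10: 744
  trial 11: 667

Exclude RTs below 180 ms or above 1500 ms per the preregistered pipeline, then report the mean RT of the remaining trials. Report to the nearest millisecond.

912 ms

Excluded: 1714, 1922
Retained (n=9): Σ = 8211
Mean = 8211/9 = 912.3333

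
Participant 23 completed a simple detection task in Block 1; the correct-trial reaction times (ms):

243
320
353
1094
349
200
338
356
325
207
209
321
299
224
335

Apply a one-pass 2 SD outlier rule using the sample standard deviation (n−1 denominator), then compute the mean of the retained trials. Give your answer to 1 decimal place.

291.4 ms

n = 15, ΣRT = 5173, M = 344.867
Σ(x−M)² = 648677.73; s = √(648677.73/14) = 215.254
Cutoffs: 344.867 ± 2·215.254 → [-85.6, 775.4]
Outside: 1094 → excluded.
Retained (n=14): Σ = 4079, mean = 4079/14 = 291.357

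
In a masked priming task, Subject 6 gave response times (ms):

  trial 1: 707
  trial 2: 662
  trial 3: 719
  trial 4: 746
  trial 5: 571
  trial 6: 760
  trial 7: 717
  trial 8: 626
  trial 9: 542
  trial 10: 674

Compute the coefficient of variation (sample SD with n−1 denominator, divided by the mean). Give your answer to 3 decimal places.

0.109

n = 10, Σ = 6724, M = 672.4000
Σ(x−M)² = 47998.400; s = √(47998.400/9) = 73.0285
CV = 73.0285 / 672.4000 = 0.10861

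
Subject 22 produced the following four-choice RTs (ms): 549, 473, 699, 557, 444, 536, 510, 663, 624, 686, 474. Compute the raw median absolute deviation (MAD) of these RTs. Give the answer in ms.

Sorted: 444, 473, 474, 510, 536, 549, 557, 624, 663, 686, 699 → median = 549
|x − 549|: 0, 76, 150, 8, 105, 13, 39, 114, 75, 137, 75
Sorted deviations: 0, 8, 13, 39, 75, 75, 76, 105, 114, 137, 150 → MAD = 75

75 ms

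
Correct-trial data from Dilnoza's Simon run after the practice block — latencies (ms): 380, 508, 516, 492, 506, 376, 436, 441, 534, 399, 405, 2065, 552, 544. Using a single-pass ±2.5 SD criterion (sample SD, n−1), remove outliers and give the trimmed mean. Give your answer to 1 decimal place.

468.4 ms

n = 14, ΣRT = 8154, M = 582.429
Σ(x−M)² = 2416897.43; s = √(2416897.43/13) = 431.179
Cutoffs: 582.429 ± 2.5·431.179 → [-495.5, 1660.4]
Outside: 2065 → excluded.
Retained (n=13): Σ = 6089, mean = 6089/13 = 468.385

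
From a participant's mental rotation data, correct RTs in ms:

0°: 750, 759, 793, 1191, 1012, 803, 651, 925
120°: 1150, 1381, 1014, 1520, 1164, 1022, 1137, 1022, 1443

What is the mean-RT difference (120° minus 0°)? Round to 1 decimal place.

345.4 ms

M(0°) = 6884/8 = 860.500
M(120°) = 10853/9 = 1205.889
Difference = 1205.889 − 860.500 = 345.389 ms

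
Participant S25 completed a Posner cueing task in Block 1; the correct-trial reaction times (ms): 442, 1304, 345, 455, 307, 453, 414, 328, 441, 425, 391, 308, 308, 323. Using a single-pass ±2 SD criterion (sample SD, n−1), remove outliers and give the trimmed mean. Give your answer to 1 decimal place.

n = 14, ΣRT = 6244, M = 446.000
Σ(x−M)² = 837488.00; s = √(837488.00/13) = 253.815
Cutoffs: 446.000 ± 2·253.815 → [-61.6, 953.6]
Outside: 1304 → excluded.
Retained (n=13): Σ = 4940, mean = 4940/13 = 380.000

380.0 ms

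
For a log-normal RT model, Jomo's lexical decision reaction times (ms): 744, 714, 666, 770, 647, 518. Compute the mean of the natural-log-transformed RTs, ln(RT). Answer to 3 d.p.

ln(RT): 6.6120, 6.5709, 6.5013, 6.6464, 6.4723, 6.2500
Σ ln(RT) = 39.0529
Mean = 39.0529/6 = 6.50882

6.509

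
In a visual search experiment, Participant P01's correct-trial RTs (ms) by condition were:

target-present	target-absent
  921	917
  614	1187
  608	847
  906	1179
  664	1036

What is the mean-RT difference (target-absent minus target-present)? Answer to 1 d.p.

M(target-present) = 3713/5 = 742.600
M(target-absent) = 5166/5 = 1033.200
Difference = 1033.200 − 742.600 = 290.600 ms

290.6 ms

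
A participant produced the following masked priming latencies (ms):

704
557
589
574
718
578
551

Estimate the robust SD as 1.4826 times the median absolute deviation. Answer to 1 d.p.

31.1 ms

Sorted: 551, 557, 574, 578, 589, 704, 718 → median = 578
|x − 578| sorted: 0, 4, 11, 21, 27, 126, 140 → MAD = 21
Robust SD ≈ 1.4826 × 21 = 31.135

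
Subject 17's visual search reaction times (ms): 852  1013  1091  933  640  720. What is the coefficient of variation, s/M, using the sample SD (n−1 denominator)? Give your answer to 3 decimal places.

0.197

n = 6, Σ = 5249, M = 874.8333
Σ(x−M)² = 148842.833; s = √(148842.833/5) = 172.5357
CV = 172.5357 / 874.8333 = 0.19722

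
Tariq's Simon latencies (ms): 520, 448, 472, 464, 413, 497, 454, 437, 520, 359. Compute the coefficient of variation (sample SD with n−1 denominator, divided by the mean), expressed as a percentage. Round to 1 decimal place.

n = 10, Σ = 4584, M = 458.4000
Σ(x−M)² = 21822.400; s = √(21822.400/9) = 49.2414
CV = 49.2414 / 458.4000 = 0.10742 = 10.742%

10.7%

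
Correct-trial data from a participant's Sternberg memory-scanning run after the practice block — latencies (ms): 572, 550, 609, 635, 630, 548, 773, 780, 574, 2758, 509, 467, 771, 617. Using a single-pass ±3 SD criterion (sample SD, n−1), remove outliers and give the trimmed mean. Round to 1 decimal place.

n = 14, ΣRT = 10793, M = 770.929
Σ(x−M)² = 4374630.93; s = √(4374630.93/13) = 580.095
Cutoffs: 770.929 ± 3·580.095 → [-969.4, 2511.2]
Outside: 2758 → excluded.
Retained (n=13): Σ = 8035, mean = 8035/13 = 618.077

618.1 ms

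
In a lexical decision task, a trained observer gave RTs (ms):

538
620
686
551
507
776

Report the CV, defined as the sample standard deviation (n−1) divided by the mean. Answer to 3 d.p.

0.167

n = 6, Σ = 3678, M = 613.0000
Σ(x−M)² = 52652.000; s = √(52652.000/5) = 102.6177
CV = 102.6177 / 613.0000 = 0.16740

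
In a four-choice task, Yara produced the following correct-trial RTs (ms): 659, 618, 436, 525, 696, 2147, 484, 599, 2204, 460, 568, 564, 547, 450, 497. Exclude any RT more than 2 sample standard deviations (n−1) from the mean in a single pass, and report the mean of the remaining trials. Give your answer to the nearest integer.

546 ms

n = 15, ΣRT = 11454, M = 763.600
Σ(x−M)² = 4681387.60; s = √(4681387.60/14) = 578.260
Cutoffs: 763.600 ± 2·578.260 → [-392.9, 1920.1]
Outside: 2147, 2204 → excluded.
Retained (n=13): Σ = 7103, mean = 7103/13 = 546.385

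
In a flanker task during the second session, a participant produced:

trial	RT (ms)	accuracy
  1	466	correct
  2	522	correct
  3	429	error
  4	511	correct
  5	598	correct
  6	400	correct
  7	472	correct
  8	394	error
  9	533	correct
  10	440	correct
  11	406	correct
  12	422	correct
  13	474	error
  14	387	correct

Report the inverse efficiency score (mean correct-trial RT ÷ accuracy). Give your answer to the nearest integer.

Correct trials (n=11): 466, 522, 511, 598, 400, 472, 533, 440, 406, 422, 387
Mean correct RT = 5157/11 = 468.8182 ms
Proportion correct = 11/14
IES = 468.8182 / (11/14) = 596.678 ms

597 ms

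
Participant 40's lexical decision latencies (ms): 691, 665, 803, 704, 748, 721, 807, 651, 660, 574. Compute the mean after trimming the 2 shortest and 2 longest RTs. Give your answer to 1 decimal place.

Sorted: 574, 651, 660, 665, 691, 704, 721, 748, 803, 807
Drop lowest 2 (574, 651) and highest 2 (803, 807)
Remaining (n=6): Σ = 4189, mean = 4189/6 = 698.167

698.2 ms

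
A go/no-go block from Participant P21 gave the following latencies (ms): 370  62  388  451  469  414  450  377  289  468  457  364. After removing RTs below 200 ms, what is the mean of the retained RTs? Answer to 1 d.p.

408.8 ms

Excluded: 62
Retained (n=11): Σ = 4497
Mean = 4497/11 = 408.8182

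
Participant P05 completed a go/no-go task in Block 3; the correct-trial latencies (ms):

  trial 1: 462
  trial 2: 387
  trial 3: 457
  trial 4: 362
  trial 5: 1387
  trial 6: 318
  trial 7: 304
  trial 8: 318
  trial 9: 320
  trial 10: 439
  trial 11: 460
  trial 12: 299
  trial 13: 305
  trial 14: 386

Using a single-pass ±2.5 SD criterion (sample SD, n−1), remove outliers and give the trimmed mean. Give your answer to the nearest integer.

n = 14, ΣRT = 6204, M = 443.143
Σ(x−M)² = 1010423.71; s = √(1010423.71/13) = 278.792
Cutoffs: 443.143 ± 2.5·278.792 → [-253.8, 1140.1]
Outside: 1387 → excluded.
Retained (n=13): Σ = 4817, mean = 4817/13 = 370.538

371 ms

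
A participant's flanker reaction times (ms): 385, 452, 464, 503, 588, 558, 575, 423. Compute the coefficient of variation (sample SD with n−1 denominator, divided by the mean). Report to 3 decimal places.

0.152

n = 8, Σ = 3948, M = 493.5000
Σ(x−M)² = 39158.000; s = √(39158.000/7) = 74.7930
CV = 74.7930 / 493.5000 = 0.15156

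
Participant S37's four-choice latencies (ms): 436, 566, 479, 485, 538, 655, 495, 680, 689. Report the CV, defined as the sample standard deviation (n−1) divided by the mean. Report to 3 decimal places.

0.170

n = 9, Σ = 5023, M = 558.1111
Σ(x−M)² = 72340.889; s = √(72340.889/8) = 95.0926
CV = 95.0926 / 558.1111 = 0.17038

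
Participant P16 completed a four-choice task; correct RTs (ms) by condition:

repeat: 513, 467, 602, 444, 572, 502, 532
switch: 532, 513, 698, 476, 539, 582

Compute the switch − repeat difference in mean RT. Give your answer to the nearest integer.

38 ms

M(repeat) = 3632/7 = 518.857
M(switch) = 3340/6 = 556.667
Difference = 556.667 − 518.857 = 37.810 ms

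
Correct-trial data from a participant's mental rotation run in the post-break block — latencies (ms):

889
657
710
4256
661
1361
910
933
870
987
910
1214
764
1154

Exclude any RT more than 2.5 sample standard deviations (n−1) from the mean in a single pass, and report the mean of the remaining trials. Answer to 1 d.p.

n = 14, ΣRT = 16276, M = 1162.571
Σ(x−M)² = 10853801.43; s = √(10853801.43/13) = 913.733
Cutoffs: 1162.571 ± 2.5·913.733 → [-1121.8, 3446.9]
Outside: 4256 → excluded.
Retained (n=13): Σ = 12020, mean = 12020/13 = 924.615

924.6 ms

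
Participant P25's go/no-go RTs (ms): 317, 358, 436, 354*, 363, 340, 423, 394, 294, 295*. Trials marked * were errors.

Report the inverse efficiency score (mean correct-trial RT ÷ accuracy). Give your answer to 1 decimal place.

457.0 ms

Correct trials (n=8): 317, 358, 436, 363, 340, 423, 394, 294
Mean correct RT = 2925/8 = 365.6250 ms
Proportion correct = 8/10
IES = 365.6250 / (8/10) = 457.031 ms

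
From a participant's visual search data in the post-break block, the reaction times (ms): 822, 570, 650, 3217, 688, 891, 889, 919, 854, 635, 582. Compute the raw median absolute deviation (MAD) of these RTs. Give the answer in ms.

134 ms

Sorted: 570, 582, 635, 650, 688, 822, 854, 889, 891, 919, 3217 → median = 822
|x − 822|: 0, 252, 172, 2395, 134, 69, 67, 97, 32, 187, 240
Sorted deviations: 0, 32, 67, 69, 97, 134, 172, 187, 240, 252, 2395 → MAD = 134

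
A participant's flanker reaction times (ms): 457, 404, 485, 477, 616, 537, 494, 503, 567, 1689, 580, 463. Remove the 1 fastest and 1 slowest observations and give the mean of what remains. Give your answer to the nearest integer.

Sorted: 404, 457, 463, 477, 485, 494, 503, 537, 567, 580, 616, 1689
Drop lowest 1 (404) and highest 1 (1689)
Remaining (n=10): Σ = 5179, mean = 5179/10 = 517.900

518 ms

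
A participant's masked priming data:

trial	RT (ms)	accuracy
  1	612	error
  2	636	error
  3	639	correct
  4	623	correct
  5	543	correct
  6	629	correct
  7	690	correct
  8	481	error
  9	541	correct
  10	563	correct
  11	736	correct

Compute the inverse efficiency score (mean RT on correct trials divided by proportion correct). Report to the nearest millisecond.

853 ms

Correct trials (n=8): 639, 623, 543, 629, 690, 541, 563, 736
Mean correct RT = 4964/8 = 620.5000 ms
Proportion correct = 8/11
IES = 620.5000 / (8/11) = 853.188 ms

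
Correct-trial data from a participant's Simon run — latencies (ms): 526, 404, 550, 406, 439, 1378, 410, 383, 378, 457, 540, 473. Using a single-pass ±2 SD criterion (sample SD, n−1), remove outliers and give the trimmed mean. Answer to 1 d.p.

451.5 ms

n = 12, ΣRT = 6344, M = 528.667
Σ(x−M)² = 826822.67; s = √(826822.67/11) = 274.164
Cutoffs: 528.667 ± 2·274.164 → [-19.7, 1077.0]
Outside: 1378 → excluded.
Retained (n=11): Σ = 4966, mean = 4966/11 = 451.455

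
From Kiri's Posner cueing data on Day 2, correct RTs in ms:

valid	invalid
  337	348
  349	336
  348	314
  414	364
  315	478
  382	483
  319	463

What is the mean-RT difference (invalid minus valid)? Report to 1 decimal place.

M(valid) = 2464/7 = 352.000
M(invalid) = 2786/7 = 398.000
Difference = 398.000 − 352.000 = 46.000 ms

46.0 ms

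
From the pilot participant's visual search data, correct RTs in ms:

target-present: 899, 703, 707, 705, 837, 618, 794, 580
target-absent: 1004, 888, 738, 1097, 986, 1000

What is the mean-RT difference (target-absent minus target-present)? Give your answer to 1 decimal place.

221.8 ms

M(target-present) = 5843/8 = 730.375
M(target-absent) = 5713/6 = 952.167
Difference = 952.167 − 730.375 = 221.792 ms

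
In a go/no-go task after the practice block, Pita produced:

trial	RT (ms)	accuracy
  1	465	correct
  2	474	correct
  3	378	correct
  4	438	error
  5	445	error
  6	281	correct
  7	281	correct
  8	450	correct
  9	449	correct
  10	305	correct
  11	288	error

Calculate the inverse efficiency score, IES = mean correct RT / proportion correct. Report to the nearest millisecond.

530 ms

Correct trials (n=8): 465, 474, 378, 281, 281, 450, 449, 305
Mean correct RT = 3083/8 = 385.3750 ms
Proportion correct = 8/11
IES = 385.3750 / (8/11) = 529.891 ms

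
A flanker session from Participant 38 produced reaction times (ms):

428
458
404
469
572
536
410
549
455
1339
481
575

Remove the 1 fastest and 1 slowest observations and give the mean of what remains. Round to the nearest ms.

493 ms

Sorted: 404, 410, 428, 455, 458, 469, 481, 536, 549, 572, 575, 1339
Drop lowest 1 (404) and highest 1 (1339)
Remaining (n=10): Σ = 4933, mean = 4933/10 = 493.300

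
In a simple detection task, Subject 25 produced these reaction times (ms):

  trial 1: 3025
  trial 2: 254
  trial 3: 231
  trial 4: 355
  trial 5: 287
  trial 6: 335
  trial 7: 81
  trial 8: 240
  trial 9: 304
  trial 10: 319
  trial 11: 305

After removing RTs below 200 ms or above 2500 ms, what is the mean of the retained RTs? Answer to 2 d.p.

Excluded: 81, 3025
Retained (n=9): Σ = 2630
Mean = 2630/9 = 292.2222

292.22 ms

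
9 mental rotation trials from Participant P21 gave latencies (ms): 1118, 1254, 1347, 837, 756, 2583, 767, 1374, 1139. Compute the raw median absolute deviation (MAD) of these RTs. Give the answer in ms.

Sorted: 756, 767, 837, 1118, 1139, 1254, 1347, 1374, 2583 → median = 1139
|x − 1139|: 21, 115, 208, 302, 383, 1444, 372, 235, 0
Sorted deviations: 0, 21, 115, 208, 235, 302, 372, 383, 1444 → MAD = 235

235 ms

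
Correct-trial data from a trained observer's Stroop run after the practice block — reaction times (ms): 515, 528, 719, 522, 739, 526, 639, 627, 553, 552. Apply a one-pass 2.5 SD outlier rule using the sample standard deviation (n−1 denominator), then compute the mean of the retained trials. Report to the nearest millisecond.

n = 10, ΣRT = 5920, M = 592.000
Σ(x−M)² = 63574.00; s = √(63574.00/9) = 84.046
Cutoffs: 592.000 ± 2.5·84.046 → [381.9, 802.1]
No RTs fall outside the cutoffs; all 10 retained. Mean = 5920/10 = 592.000

592 ms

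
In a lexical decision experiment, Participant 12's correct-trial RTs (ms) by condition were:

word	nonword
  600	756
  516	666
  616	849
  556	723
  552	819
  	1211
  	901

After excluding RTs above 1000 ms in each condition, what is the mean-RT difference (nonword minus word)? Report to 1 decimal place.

nonword: exclude 1211
M(word) = 2840/5 = 568.000
M(nonword) = 4714/6 = 785.667
Difference = 785.667 − 568.000 = 217.667 ms

217.7 ms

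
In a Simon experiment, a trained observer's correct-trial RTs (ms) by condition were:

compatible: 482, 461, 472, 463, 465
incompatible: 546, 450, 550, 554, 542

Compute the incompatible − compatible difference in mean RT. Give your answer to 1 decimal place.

59.8 ms

M(compatible) = 2343/5 = 468.600
M(incompatible) = 2642/5 = 528.400
Difference = 528.400 − 468.600 = 59.800 ms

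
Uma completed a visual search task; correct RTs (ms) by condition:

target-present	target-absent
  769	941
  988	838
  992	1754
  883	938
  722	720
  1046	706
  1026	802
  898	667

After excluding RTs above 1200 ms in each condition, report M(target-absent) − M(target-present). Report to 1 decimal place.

-113.8 ms

target-absent: exclude 1754
M(target-present) = 7324/8 = 915.500
M(target-absent) = 5612/7 = 801.714
Difference = 801.714 − 915.500 = -113.786 ms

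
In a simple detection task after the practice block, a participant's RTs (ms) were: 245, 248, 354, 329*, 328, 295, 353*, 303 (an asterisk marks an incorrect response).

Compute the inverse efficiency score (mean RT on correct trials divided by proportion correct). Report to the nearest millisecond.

394 ms

Correct trials (n=6): 245, 248, 354, 328, 295, 303
Mean correct RT = 1773/6 = 295.5000 ms
Proportion correct = 6/8
IES = 295.5000 / (6/8) = 394.000 ms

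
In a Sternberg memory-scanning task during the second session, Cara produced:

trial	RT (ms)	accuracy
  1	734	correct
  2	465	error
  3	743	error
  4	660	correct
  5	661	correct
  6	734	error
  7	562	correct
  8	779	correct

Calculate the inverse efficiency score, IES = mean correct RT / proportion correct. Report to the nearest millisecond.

Correct trials (n=5): 734, 660, 661, 562, 779
Mean correct RT = 3396/5 = 679.2000 ms
Proportion correct = 5/8
IES = 679.2000 / (5/8) = 1086.720 ms

1087 ms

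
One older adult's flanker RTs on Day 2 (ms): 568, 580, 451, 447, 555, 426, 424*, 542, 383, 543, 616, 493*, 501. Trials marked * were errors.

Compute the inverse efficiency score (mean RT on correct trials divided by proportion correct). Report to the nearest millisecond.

Correct trials (n=11): 568, 580, 451, 447, 555, 426, 542, 383, 543, 616, 501
Mean correct RT = 5612/11 = 510.1818 ms
Proportion correct = 11/13
IES = 510.1818 / (11/13) = 602.942 ms

603 ms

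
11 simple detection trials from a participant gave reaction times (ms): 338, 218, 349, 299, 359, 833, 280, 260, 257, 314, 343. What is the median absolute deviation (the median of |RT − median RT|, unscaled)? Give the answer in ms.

35 ms

Sorted: 218, 257, 260, 280, 299, 314, 338, 343, 349, 359, 833 → median = 314
|x − 314|: 24, 96, 35, 15, 45, 519, 34, 54, 57, 0, 29
Sorted deviations: 0, 15, 24, 29, 34, 35, 45, 54, 57, 96, 519 → MAD = 35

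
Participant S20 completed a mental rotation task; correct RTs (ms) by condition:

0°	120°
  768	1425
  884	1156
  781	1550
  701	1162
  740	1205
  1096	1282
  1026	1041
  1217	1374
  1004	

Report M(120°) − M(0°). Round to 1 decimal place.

M(0°) = 8217/9 = 913.000
M(120°) = 10195/8 = 1274.375
Difference = 1274.375 − 913.000 = 361.375 ms

361.4 ms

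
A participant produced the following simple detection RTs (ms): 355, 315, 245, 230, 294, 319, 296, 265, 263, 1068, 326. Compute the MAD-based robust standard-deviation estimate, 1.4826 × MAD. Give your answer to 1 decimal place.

Sorted: 230, 245, 263, 265, 294, 296, 315, 319, 326, 355, 1068 → median = 296
|x − 296| sorted: 0, 2, 19, 23, 30, 31, 33, 51, 59, 66, 772 → MAD = 31
Robust SD ≈ 1.4826 × 31 = 45.961

46.0 ms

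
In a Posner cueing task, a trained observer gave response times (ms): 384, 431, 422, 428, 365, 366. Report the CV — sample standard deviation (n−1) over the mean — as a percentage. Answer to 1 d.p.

7.8%

n = 6, Σ = 2396, M = 399.3333
Σ(x−M)² = 4863.333; s = √(4863.333/5) = 31.1876
CV = 31.1876 / 399.3333 = 0.07810 = 7.810%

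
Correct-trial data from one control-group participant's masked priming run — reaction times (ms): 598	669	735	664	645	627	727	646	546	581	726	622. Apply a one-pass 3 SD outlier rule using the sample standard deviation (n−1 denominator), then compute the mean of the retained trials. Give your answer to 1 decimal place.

n = 12, ΣRT = 7786, M = 648.833
Σ(x−M)² = 39105.67; s = √(39105.67/11) = 59.624
Cutoffs: 648.833 ± 3·59.624 → [470.0, 827.7]
No RTs fall outside the cutoffs; all 12 retained. Mean = 7786/12 = 648.833

648.8 ms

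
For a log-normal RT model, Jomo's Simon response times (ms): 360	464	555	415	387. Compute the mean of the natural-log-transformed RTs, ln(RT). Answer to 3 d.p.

6.066

ln(RT): 5.8861, 6.1399, 6.3190, 6.0283, 5.9584
Σ ln(RT) = 30.3317
Mean = 30.3317/5 = 6.06633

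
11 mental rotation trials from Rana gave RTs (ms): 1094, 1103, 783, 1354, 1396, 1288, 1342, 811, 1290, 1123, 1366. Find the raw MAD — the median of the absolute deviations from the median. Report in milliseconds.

Sorted: 783, 811, 1094, 1103, 1123, 1288, 1290, 1342, 1354, 1366, 1396 → median = 1288
|x − 1288|: 194, 185, 505, 66, 108, 0, 54, 477, 2, 165, 78
Sorted deviations: 0, 2, 54, 66, 78, 108, 165, 185, 194, 477, 505 → MAD = 108

108 ms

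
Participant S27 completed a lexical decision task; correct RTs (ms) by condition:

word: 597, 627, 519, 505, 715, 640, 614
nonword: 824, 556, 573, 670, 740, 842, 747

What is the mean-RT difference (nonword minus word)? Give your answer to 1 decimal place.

105.0 ms

M(word) = 4217/7 = 602.429
M(nonword) = 4952/7 = 707.429
Difference = 707.429 − 602.429 = 105.000 ms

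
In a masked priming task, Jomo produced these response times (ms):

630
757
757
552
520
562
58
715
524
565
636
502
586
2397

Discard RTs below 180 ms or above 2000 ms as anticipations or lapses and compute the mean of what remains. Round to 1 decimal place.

Excluded: 58, 2397
Retained (n=12): Σ = 7306
Mean = 7306/12 = 608.8333

608.8 ms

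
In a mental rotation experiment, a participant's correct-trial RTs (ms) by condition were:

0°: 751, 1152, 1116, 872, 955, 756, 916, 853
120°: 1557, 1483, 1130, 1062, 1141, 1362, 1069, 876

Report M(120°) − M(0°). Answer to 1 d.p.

M(0°) = 7371/8 = 921.375
M(120°) = 9680/8 = 1210.000
Difference = 1210.000 − 921.375 = 288.625 ms

288.6 ms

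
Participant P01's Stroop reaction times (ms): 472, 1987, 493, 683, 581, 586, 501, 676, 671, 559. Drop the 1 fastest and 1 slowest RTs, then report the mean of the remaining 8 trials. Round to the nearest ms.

594 ms

Sorted: 472, 493, 501, 559, 581, 586, 671, 676, 683, 1987
Drop lowest 1 (472) and highest 1 (1987)
Remaining (n=8): Σ = 4750, mean = 4750/8 = 593.750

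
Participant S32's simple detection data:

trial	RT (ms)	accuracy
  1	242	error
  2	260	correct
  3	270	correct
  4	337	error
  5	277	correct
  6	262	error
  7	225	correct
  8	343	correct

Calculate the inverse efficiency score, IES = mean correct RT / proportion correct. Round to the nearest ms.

440 ms

Correct trials (n=5): 260, 270, 277, 225, 343
Mean correct RT = 1375/5 = 275.0000 ms
Proportion correct = 5/8
IES = 275.0000 / (5/8) = 440.000 ms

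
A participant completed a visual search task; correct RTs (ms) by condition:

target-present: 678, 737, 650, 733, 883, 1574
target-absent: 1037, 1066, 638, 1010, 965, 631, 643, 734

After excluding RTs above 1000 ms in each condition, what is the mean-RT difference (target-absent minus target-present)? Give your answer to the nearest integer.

target-present: exclude 1574
target-absent: exclude 1037, 1066, 1010
M(target-present) = 3681/5 = 736.200
M(target-absent) = 3611/5 = 722.200
Difference = 722.200 − 736.200 = -14.000 ms

-14 ms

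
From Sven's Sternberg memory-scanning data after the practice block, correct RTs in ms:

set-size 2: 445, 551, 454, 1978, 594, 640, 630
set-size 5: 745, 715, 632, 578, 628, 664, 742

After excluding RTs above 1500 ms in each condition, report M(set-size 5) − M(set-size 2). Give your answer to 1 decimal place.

set-size 2: exclude 1978
M(set-size 2) = 3314/6 = 552.333
M(set-size 5) = 4704/7 = 672.000
Difference = 672.000 − 552.333 = 119.667 ms

119.7 ms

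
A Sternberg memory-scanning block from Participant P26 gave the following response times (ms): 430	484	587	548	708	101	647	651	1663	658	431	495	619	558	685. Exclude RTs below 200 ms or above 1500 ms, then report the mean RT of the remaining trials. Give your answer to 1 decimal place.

577.0 ms

Excluded: 101, 1663
Retained (n=13): Σ = 7501
Mean = 7501/13 = 577.0000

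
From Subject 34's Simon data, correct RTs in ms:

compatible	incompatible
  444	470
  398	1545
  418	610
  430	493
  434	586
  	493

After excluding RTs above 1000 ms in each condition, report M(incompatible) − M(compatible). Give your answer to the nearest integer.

106 ms

incompatible: exclude 1545
M(compatible) = 2124/5 = 424.800
M(incompatible) = 2652/5 = 530.400
Difference = 530.400 − 424.800 = 105.600 ms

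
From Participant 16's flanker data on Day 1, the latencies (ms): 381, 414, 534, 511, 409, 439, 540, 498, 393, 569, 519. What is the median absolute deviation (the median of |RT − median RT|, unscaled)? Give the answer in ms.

59 ms

Sorted: 381, 393, 409, 414, 439, 498, 511, 519, 534, 540, 569 → median = 498
|x − 498|: 117, 84, 36, 13, 89, 59, 42, 0, 105, 71, 21
Sorted deviations: 0, 13, 21, 36, 42, 59, 71, 84, 89, 105, 117 → MAD = 59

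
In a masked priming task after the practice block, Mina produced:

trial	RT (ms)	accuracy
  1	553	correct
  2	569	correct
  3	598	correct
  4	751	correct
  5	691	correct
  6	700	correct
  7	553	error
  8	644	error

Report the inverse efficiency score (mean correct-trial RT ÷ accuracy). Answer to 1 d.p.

858.2 ms

Correct trials (n=6): 553, 569, 598, 751, 691, 700
Mean correct RT = 3862/6 = 643.6667 ms
Proportion correct = 6/8
IES = 643.6667 / (6/8) = 858.222 ms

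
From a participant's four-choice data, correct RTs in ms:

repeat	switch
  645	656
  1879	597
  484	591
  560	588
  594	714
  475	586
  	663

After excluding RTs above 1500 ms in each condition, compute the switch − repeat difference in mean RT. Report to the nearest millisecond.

repeat: exclude 1879
M(repeat) = 2758/5 = 551.600
M(switch) = 4395/7 = 627.857
Difference = 627.857 − 551.600 = 76.257 ms

76 ms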